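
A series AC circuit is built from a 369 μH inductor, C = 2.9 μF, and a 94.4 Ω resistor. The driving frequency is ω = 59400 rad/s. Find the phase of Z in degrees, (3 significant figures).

X_L = ωL = 21.9 Ω
X_C = 1/(ωC) = 5.81 Ω
Net reactance X = X_L − X_C = 16.1 Ω
Z = 94.4 + j16.1 Ω
|Z| = √(94.4² + 16.1²) = 95.8 Ω
∠Z = arctan(16.1/94.4) = 9.69°

9.69°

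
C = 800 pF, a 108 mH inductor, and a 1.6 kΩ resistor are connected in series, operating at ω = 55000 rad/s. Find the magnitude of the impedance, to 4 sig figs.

X_L = ωL = 5940 Ω
X_C = 1/(ωC) = 22730 Ω
Net reactance X = X_L − X_C = -16790 Ω
Z = 1600 − j16790 Ω
|Z| = √(1600² + 16790²) = 16860 Ω

16860 Ω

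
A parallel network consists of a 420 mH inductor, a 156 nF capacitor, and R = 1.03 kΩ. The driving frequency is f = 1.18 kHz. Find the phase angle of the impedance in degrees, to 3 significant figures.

-40.7°

ω = 2πf = 7414 rad/s
X_L = ωL = 3110 Ω
X_C = 1/(ωC) = 865 Ω
Parallel: admittances add. Y = 1/R + 1/(jωL) + jωC
Y = (0.000971 + j0.000835) S
|Y| = 0.00128 S → |Z| = 1/|Y| = 781 Ω, ∠Z = −∠Y = -40.7°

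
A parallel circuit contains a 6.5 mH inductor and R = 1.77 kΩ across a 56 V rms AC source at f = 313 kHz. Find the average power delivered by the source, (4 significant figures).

1.772 W

ω = 2πf = 1.967e+06 rad/s
X_L = ωL = 12780 Ω
Parallel: admittances add. Y = 1/R + 1/(jωL)
Y = (0.0005650 − j7.823e-05) S
|Y| = 0.0005704 S → |Z| = 1/|Y| = 1753 Ω, ∠Z = −∠Y = 7.883°
I = V/|Z| = 31.94 mA
P = VI cos φ = 56 × 0.03194 × cos(7.883°) = 1.772 W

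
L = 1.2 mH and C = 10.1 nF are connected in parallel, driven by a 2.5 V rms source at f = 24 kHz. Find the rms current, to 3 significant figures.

10.0 mA

ω = 2πf = 150800 rad/s
X_L = ωL = 181 Ω
X_C = 1/(ωC) = 657 Ω
Parallel: admittances add. Y = 1/(jωL) + jωC
Y = (0 − j0.00400) S
|Y| = 0.00400 S → |Z| = 1/|Y| = 250 Ω, ∠Z = −∠Y = 90.0°
I = V/|Z| = 2.5/250 = 10.0 mA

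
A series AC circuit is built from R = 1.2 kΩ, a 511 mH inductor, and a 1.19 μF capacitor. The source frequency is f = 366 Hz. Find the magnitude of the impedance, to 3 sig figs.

1450 Ω

ω = 2πf = 2300 rad/s
X_L = ωL = 1180 Ω
X_C = 1/(ωC) = 365 Ω
Net reactance X = X_L − X_C = 810 Ω
Z = 1200 + j810 Ω
|Z| = √(1200² + 810²) = 1450 Ω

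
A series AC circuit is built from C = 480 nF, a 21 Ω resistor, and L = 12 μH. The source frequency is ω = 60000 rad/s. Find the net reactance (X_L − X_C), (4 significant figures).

-34.00 Ω

X_L = ωL = 0.7200 Ω
X_C = 1/(ωC) = 34.72 Ω
X = 0.7200 − 34.72 = -34.00 Ω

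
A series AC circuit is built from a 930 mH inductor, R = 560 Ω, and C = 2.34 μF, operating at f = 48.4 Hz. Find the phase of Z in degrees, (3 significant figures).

ω = 2πf = 304.1 rad/s
X_L = ωL = 283 Ω
X_C = 1/(ωC) = 1410 Ω
Net reactance X = X_L − X_C = -1120 Ω
Z = 560 − j1120 Ω
|Z| = √(560² + 1120²) = 1250 Ω
∠Z = arctan(-1120/560) = -63.5°

-63.5°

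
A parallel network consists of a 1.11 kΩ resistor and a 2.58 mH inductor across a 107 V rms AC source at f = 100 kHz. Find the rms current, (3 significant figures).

ω = 2πf = 628300 rad/s
X_L = ωL = 1620 Ω
Parallel: admittances add. Y = 1/R + 1/(jωL)
Y = (0.000901 − j0.000617) S
|Y| = 0.00109 S → |Z| = 1/|Y| = 916 Ω, ∠Z = −∠Y = 34.4°
I = V/|Z| = 107/916 = 117 mA

117 mA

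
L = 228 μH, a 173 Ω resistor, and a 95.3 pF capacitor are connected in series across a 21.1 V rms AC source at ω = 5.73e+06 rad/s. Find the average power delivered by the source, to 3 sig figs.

252 mW

X_L = ωL = 1310 Ω
X_C = 1/(ωC) = 1830 Ω
Net reactance X = X_L − X_C = -525 Ω
Z = 173 − j525 Ω
|Z| = √(173² + 525²) = 553 Ω
∠Z = arctan(-525/173) = -71.8°
I = V/|Z| = 38.2 mA
P = VI cos φ = 21.1 × 0.0382 × cos(-71.8°) = 252 mW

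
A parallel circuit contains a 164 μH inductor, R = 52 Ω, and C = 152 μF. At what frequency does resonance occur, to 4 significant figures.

ω₀ = 1/√(LC) = 1/√(0.000164 × 0.000152) = 6334 rad/s
f₀ = ω₀/(2π) = 1.008 kHz

1.008 kHz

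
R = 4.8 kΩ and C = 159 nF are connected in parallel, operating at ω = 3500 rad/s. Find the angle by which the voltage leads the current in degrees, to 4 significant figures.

X_C = 1/(ωC) = 1797 Ω
Parallel: admittances add. Y = 1/R + jωC
Y = (0.0002083 + j0.0005565) S
|Y| = 0.0005942 S → |Z| = 1/|Y| = 1683 Ω, ∠Z = −∠Y = -69.48°

-69.48°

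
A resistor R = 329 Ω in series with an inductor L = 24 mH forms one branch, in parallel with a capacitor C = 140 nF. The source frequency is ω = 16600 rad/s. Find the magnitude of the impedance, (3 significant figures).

X_L = ωL = 398 Ω
X_C = 1/(ωC) = 430 Ω
Branch 1 (R+jX_L): Z₁ = 329 + j398 Ω, |Z₁| = 517 Ω
Branch 2 (−jX_C): Z₂ = −j430 Ω
Parallel: Z = Z₁Z₂/(Z₁+Z₂), |Z| = 673 Ω, ∠Z = -34.0°

673 Ω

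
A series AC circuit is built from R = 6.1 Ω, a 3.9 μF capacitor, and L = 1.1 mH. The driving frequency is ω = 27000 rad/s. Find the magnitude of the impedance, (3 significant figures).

X_L = ωL = 29.7 Ω
X_C = 1/(ωC) = 9.50 Ω
Net reactance X = X_L − X_C = 20.2 Ω
Z = 6.10 + j20.2 Ω
|Z| = √(6.10² + 20.2²) = 21.1 Ω

21.1 Ω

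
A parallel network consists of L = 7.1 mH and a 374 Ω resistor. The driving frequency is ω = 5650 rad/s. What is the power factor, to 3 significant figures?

0.107

X_L = ωL = 40.1 Ω
Parallel: admittances add. Y = 1/R + 1/(jωL)
Y = (0.00267 − j0.0249) S
|Y| = 0.0251 S → |Z| = 1/|Y| = 39.9 Ω, ∠Z = −∠Y = 83.9°
cos φ = cos(83.9°) = 0.107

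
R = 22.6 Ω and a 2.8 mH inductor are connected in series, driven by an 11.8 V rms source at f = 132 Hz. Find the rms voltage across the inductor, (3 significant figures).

ω = 2πf = 829.4 rad/s
X_L = ωL = 2.32 Ω
Z = 22.6 + j2.32 Ω
|Z| = √(22.6² + 2.32²) = 22.7 Ω
I = V/|Z| = 519 mA
V_L = I·|Z_L| = 0.519 × 2.32 = 1.21 V

1.21 V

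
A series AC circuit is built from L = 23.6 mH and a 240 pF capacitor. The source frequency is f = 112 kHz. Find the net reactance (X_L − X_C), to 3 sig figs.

10700 Ω

ω = 2πf = 703700 rad/s
X_L = ωL = 16600 Ω
X_C = 1/(ωC) = 5920 Ω
X = 16600 − 5920 = 10700 Ω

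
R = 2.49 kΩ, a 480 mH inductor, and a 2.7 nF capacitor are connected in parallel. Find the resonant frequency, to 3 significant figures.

ω₀ = 1/√(LC) = 1/√(0.48 × 2.7e-09) = 27780 rad/s
f₀ = ω₀/(2π) = 4.42 kHz

4.42 kHz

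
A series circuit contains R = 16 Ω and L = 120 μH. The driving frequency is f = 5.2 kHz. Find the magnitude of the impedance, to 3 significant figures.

16.5 Ω

ω = 2πf = 32670 rad/s
X_L = ωL = 3.92 Ω
Z = 16.0 + j3.92 Ω
|Z| = √(16.0² + 3.92²) = 16.5 Ω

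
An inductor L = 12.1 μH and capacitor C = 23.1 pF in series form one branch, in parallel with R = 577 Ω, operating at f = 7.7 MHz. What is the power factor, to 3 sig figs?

0.473

ω = 2πf = 4.838e+07 rad/s
X_L = ωL = 585 Ω
X_C = 1/(ωC) = 895 Ω
Branch 1: Z₁ = R = 577 Ω
Branch 2 (series LC): Z₂ = j(X_L − X_C) = −j309 Ω
Parallel: Z = Z₁Z₂/(Z₁+Z₂), |Z| = 273 Ω, ∠Z = -61.8°
cos φ = cos(-61.8°) = 0.473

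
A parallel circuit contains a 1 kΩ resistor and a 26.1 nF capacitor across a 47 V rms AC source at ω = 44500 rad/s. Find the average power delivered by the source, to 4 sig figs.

2.209 W

X_C = 1/(ωC) = 861.0 Ω
Parallel: admittances add. Y = 1/R + jωC
Y = (0.001000 + j0.001161) S
|Y| = 0.001533 S → |Z| = 1/|Y| = 652.5 Ω, ∠Z = −∠Y = -49.27°
I = V/|Z| = 72.03 mA
P = VI cos φ = 47 × 0.07203 × cos(-49.27°) = 2.209 W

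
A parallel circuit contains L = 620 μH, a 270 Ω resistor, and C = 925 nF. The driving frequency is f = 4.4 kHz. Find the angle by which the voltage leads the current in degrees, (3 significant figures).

ω = 2πf = 27650 rad/s
X_L = ωL = 17.1 Ω
X_C = 1/(ωC) = 39.1 Ω
Parallel: admittances add. Y = 1/R + 1/(jωL) + jωC
Y = (0.00370 − j0.0328) S
|Y| = 0.0330 S → |Z| = 1/|Y| = 30.3 Ω, ∠Z = −∠Y = 83.6°

83.6°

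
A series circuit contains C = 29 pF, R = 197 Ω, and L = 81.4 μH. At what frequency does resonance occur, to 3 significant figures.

3.28 MHz

ω₀ = 1/√(LC) = 1/√(8.14e-05 × 2.9e-11) = 2.058e+07 rad/s
f₀ = ω₀/(2π) = 3.28 MHz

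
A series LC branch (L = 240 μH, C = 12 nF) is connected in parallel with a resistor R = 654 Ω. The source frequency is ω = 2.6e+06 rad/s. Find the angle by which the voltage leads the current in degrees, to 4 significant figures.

X_L = ωL = 624.0 Ω
X_C = 1/(ωC) = 32.05 Ω
Branch 1: Z₁ = R = 654.0 Ω
Branch 2 (series LC): Z₂ = j(X_L − X_C) = j591.9 Ω
Parallel: Z = Z₁Z₂/(Z₁+Z₂), |Z| = 438.9 Ω, ∠Z = 47.85°

47.85°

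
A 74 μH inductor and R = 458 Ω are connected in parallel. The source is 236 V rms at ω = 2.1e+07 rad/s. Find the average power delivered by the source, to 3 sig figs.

X_L = ωL = 1550 Ω
Parallel: admittances add. Y = 1/R + 1/(jωL)
Y = (0.00218 − j0.000644) S
|Y| = 0.00228 S → |Z| = 1/|Y| = 439 Ω, ∠Z = −∠Y = 16.4°
I = V/|Z| = 537 mA
P = VI cos φ = 236 × 0.537 × cos(16.4°) = 122 W

122 W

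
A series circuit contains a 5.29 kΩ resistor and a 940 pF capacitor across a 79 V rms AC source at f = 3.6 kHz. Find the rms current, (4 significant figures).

ω = 2πf = 22620 rad/s
X_C = 1/(ωC) = 47030 Ω
Z = 5290 − j47030 Ω
|Z| = √(5290² + 47030²) = 47330 Ω
I = V/|Z| = 79/47330 = 1.669 mA

1.669 mA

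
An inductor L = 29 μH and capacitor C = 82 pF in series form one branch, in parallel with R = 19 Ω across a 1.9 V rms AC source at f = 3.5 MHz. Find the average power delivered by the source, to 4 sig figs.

ω = 2πf = 2.199e+07 rad/s
X_L = ωL = 637.7 Ω
X_C = 1/(ωC) = 554.5 Ω
Branch 1: Z₁ = R = 19.00 Ω
Branch 2 (series LC): Z₂ = j(X_L − X_C) = j83.20 Ω
Parallel: Z = Z₁Z₂/(Z₁+Z₂), |Z| = 18.52 Ω, ∠Z = 12.86°
I = V/|Z| = 102.6 mA
P = VI cos φ = 1.9 × 0.1026 × cos(12.86°) = 190.0 mW

190.0 mW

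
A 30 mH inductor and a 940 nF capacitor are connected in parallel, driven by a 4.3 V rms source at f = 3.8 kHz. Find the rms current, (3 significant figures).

ω = 2πf = 23880 rad/s
X_L = ωL = 716 Ω
X_C = 1/(ωC) = 44.6 Ω
Parallel: admittances add. Y = 1/(jωL) + jωC
Y = (0 + j0.0210) S
|Y| = 0.0210 S → |Z| = 1/|Y| = 47.5 Ω, ∠Z = −∠Y = -90.0°
I = V/|Z| = 4.3/47.5 = 90.5 mA

90.5 mA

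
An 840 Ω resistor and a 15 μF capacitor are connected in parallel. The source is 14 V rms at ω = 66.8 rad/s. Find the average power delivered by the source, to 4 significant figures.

X_C = 1/(ωC) = 998.0 Ω
Parallel: admittances add. Y = 1/R + jωC
Y = (0.001190 + j0.001002) S
|Y| = 0.001556 S → |Z| = 1/|Y| = 642.7 Ω, ∠Z = −∠Y = -40.09°
I = V/|Z| = 21.78 mA
P = VI cos φ = 14 × 0.02178 × cos(-40.09°) = 233.3 mW

233.3 mW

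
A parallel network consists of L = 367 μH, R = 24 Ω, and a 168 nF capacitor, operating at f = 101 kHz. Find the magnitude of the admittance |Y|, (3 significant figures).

110 mS

ω = 2πf = 634600 rad/s
X_L = ωL = 233 Ω
X_C = 1/(ωC) = 9.38 Ω
Parallel: admittances add. Y = 1/R + 1/(jωL) + jωC
Y = (0.0417 + j0.102) S
|Y| = 0.110 S → |Z| = 1/|Y| = 9.05 Ω, ∠Z = −∠Y = -67.8°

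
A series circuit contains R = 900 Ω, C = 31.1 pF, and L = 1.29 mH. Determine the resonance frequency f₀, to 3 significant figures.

795 kHz

ω₀ = 1/√(LC) = 1/√(0.00129 × 3.11e-11) = 4.993e+06 rad/s
f₀ = ω₀/(2π) = 795 kHz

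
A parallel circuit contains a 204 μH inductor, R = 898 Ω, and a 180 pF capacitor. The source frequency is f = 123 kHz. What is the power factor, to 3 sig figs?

ω = 2πf = 772800 rad/s
X_L = ωL = 158 Ω
X_C = 1/(ωC) = 7190 Ω
Parallel: admittances add. Y = 1/R + 1/(jωL) + jωC
Y = (0.00111 − j0.00620) S
|Y| = 0.00630 S → |Z| = 1/|Y| = 159 Ω, ∠Z = −∠Y = 79.8°
cos φ = cos(79.8°) = 0.177

0.177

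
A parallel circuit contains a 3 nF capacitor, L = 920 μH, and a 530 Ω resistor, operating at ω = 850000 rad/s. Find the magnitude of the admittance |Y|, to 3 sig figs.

X_L = ωL = 782 Ω
X_C = 1/(ωC) = 392 Ω
Parallel: admittances add. Y = 1/R + 1/(jωL) + jωC
Y = (0.00189 + j0.00127) S
|Y| = 0.00228 S → |Z| = 1/|Y| = 440 Ω, ∠Z = −∠Y = -34.0°

2.28 mS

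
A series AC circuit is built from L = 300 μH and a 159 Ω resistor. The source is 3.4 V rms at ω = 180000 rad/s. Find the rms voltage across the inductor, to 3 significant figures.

X_L = ωL = 54.0 Ω
Z = 159 + j54.0 Ω
|Z| = √(159² + 54.0²) = 168 Ω
I = V/|Z| = 20.2 mA
V_L = I·|Z_L| = 0.0202 × 54.0 = 1.09 V

1.09 V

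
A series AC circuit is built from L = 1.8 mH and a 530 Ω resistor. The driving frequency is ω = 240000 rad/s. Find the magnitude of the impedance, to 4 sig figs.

683.8 Ω

X_L = ωL = 432.0 Ω
Z = 530.0 + j432.0 Ω
|Z| = √(530.0² + 432.0²) = 683.8 Ω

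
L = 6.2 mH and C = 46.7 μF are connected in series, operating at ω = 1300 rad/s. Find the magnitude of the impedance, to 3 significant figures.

8.41 Ω

X_L = ωL = 8.06 Ω
X_C = 1/(ωC) = 16.5 Ω
Net reactance X = X_L − X_C = -8.41 Ω
Z = − j8.41 Ω
|Z| = √(0² + 8.41²) = 8.41 Ω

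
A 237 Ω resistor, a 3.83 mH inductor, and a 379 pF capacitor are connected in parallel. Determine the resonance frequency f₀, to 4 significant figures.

ω₀ = 1/√(LC) = 1/√(0.00383 × 3.79e-10) = 830000 rad/s
f₀ = ω₀/(2π) = 132.1 kHz

132.1 kHz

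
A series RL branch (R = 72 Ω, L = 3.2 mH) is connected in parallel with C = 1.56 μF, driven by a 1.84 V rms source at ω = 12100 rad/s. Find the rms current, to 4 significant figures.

31.18 mA

X_L = ωL = 38.72 Ω
X_C = 1/(ωC) = 52.98 Ω
Branch 1 (R+jX_L): Z₁ = 72.00 + j38.72 Ω, |Z₁| = 81.75 Ω
Branch 2 (−jX_C): Z₂ = −j52.98 Ω
Parallel: Z = Z₁Z₂/(Z₁+Z₂), |Z| = 59.01 Ω, ∠Z = -50.53°
I = V/|Z| = 1.84/59.01 = 31.18 mA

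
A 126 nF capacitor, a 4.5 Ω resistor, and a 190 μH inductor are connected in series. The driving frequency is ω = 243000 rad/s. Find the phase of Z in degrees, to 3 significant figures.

71.6°

X_L = ωL = 46.2 Ω
X_C = 1/(ωC) = 32.7 Ω
Net reactance X = X_L − X_C = 13.5 Ω
Z = 4.50 + j13.5 Ω
|Z| = √(4.50² + 13.5²) = 14.2 Ω
∠Z = arctan(13.5/4.50) = 71.6°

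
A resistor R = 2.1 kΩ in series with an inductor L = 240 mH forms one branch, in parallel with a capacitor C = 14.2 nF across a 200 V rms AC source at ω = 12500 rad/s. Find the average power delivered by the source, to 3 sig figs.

X_L = ωL = 3000 Ω
X_C = 1/(ωC) = 5630 Ω
Branch 1 (R+jX_L): Z₁ = 2100 + j3000 Ω, |Z₁| = 3660 Ω
Branch 2 (−jX_C): Z₂ = −j5630 Ω
Parallel: Z = Z₁Z₂/(Z₁+Z₂), |Z| = 6120 Ω, ∠Z = 16.4°
I = V/|Z| = 32.7 mA
P = VI cos φ = 200 × 0.0327 × cos(16.4°) = 6.26 W

6.26 W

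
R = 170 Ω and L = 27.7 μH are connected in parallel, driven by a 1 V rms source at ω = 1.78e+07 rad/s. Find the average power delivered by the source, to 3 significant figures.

X_L = ωL = 493 Ω
Parallel: admittances add. Y = 1/R + 1/(jωL)
Y = (0.00588 − j0.00203) S
|Y| = 0.00622 S → |Z| = 1/|Y| = 161 Ω, ∠Z = −∠Y = 19.0°
I = V/|Z| = 6.22 mA
P = VI cos φ = 1 × 0.00622 × cos(19.0°) = 5.88 mW

5.88 mW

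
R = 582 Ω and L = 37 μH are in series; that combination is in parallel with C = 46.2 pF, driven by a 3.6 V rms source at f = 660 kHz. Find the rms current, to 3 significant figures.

ω = 2πf = 4.147e+06 rad/s
X_L = ωL = 153 Ω
X_C = 1/(ωC) = 5220 Ω
Branch 1 (R+jX_L): Z₁ = 582 + j153 Ω, |Z₁| = 602 Ω
Branch 2 (−jX_C): Z₂ = −j5220 Ω
Parallel: Z = Z₁Z₂/(Z₁+Z₂), |Z| = 616 Ω, ∠Z = 8.22°
I = V/|Z| = 3.6/616 = 5.84 mA

5.84 mA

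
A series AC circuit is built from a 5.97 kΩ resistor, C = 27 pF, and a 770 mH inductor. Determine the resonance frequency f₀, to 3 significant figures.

34.9 kHz

ω₀ = 1/√(LC) = 1/√(0.77 × 2.7e-11) = 219300 rad/s
f₀ = ω₀/(2π) = 34.9 kHz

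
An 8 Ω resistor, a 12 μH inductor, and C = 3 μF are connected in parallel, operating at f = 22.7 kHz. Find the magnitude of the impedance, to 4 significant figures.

ω = 2πf = 142600 rad/s
X_L = ωL = 1.712 Ω
X_C = 1/(ωC) = 2.337 Ω
Parallel: admittances add. Y = 1/R + 1/(jωL) + jωC
Y = (0.1250 − j0.1564) S
|Y| = 0.2002 S → |Z| = 1/|Y| = 4.995 Ω, ∠Z = −∠Y = 51.36°

4.995 Ω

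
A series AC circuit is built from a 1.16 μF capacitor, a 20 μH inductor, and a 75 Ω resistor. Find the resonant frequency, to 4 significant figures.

33.04 kHz

ω₀ = 1/√(LC) = 1/√(2e-05 × 1.16e-06) = 207600 rad/s
f₀ = ω₀/(2π) = 33.04 kHz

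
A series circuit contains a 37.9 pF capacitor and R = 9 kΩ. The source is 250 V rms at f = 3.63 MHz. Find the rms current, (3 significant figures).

27.6 mA

ω = 2πf = 2.281e+07 rad/s
X_C = 1/(ωC) = 1160 Ω
Z = 9000 − j1160 Ω
|Z| = √(9000² + 1160²) = 9070 Ω
I = V/|Z| = 250/9070 = 27.6 mA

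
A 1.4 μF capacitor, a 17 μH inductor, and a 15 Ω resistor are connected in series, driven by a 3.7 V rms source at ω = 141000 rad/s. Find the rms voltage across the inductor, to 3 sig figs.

0.582 V

X_L = ωL = 2.40 Ω
X_C = 1/(ωC) = 5.07 Ω
Net reactance X = X_L − X_C = -2.67 Ω
Z = 15.0 − j2.67 Ω
|Z| = √(15.0² + 2.67²) = 15.2 Ω
I = V/|Z| = 243 mA
V_L = I·|Z_L| = 0.243 × 2.40 = 0.582 V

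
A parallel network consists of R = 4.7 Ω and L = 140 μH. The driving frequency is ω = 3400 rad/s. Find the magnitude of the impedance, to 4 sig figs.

0.4736 Ω

X_L = ωL = 0.4760 Ω
Parallel: admittances add. Y = 1/R + 1/(jωL)
Y = (0.2128 − j2.101) S
|Y| = 2.112 S → |Z| = 1/|Y| = 0.4736 Ω, ∠Z = −∠Y = 84.22°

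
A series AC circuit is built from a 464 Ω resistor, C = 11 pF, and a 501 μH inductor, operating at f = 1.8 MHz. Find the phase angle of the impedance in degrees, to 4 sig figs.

-78.93°

ω = 2πf = 1.131e+07 rad/s
X_L = ωL = 5666 Ω
X_C = 1/(ωC) = 8038 Ω
Net reactance X = X_L − X_C = -2372 Ω
Z = 464.0 − j2372 Ω
|Z| = √(464.0² + 2372²) = 2417 Ω
∠Z = arctan(-2372/464.0) = -78.93°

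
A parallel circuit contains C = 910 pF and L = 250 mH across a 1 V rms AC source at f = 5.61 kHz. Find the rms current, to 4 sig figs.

81.40 μA

ω = 2πf = 35250 rad/s
X_L = ωL = 8812 Ω
X_C = 1/(ωC) = 31180 Ω
Parallel: admittances add. Y = 1/(jωL) + jωC
Y = (0 − j8.14e-05) S
|Y| = 8.14e-05 S → |Z| = 1/|Y| = 12280 Ω, ∠Z = −∠Y = 90.00°
I = V/|Z| = 1/12280 = 81.40 μA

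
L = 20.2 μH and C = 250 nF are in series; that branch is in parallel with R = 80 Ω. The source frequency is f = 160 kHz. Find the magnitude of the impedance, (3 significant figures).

16.0 Ω

ω = 2πf = 1.005e+06 rad/s
X_L = ωL = 20.3 Ω
X_C = 1/(ωC) = 3.98 Ω
Branch 1: Z₁ = R = 80.0 Ω
Branch 2 (series LC): Z₂ = j(X_L − X_C) = j16.3 Ω
Parallel: Z = Z₁Z₂/(Z₁+Z₂), |Z| = 16.0 Ω, ∠Z = 78.5°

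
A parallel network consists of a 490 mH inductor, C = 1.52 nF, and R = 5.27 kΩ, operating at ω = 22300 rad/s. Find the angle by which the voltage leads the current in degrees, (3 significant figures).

16.9°

X_L = ωL = 10900 Ω
X_C = 1/(ωC) = 29500 Ω
Parallel: admittances add. Y = 1/R + 1/(jωL) + jωC
Y = (0.000190 − j5.76e-05) S
|Y| = 0.000198 S → |Z| = 1/|Y| = 5040 Ω, ∠Z = −∠Y = 16.9°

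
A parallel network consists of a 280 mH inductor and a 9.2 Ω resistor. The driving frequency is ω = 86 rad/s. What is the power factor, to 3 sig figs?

X_L = ωL = 24.1 Ω
Parallel: admittances add. Y = 1/R + 1/(jωL)
Y = (0.109 − j0.0415) S
|Y| = 0.116 S → |Z| = 1/|Y| = 8.59 Ω, ∠Z = −∠Y = 20.9°
cos φ = cos(20.9°) = 0.934

0.934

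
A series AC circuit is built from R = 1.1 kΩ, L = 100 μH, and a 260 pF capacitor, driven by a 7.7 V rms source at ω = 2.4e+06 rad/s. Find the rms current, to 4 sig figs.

4.397 mA

X_L = ωL = 240.0 Ω
X_C = 1/(ωC) = 1603 Ω
Net reactance X = X_L − X_C = -1363 Ω
Z = 1100 − j1363 Ω
|Z| = √(1100² + 1363²) = 1751 Ω
I = V/|Z| = 7.7/1751 = 4.397 mA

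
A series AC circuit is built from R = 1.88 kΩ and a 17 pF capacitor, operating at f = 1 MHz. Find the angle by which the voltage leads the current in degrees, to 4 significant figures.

-78.65°

ω = 2πf = 6.283e+06 rad/s
X_C = 1/(ωC) = 9362 Ω
Z = 1880 − j9362 Ω
|Z| = √(1880² + 9362²) = 9549 Ω
∠Z = arctan(-9362/1880) = -78.65°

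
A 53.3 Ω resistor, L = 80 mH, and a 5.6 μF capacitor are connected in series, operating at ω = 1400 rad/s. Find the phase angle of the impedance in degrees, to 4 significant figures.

-16.27°

X_L = ωL = 112.0 Ω
X_C = 1/(ωC) = 127.6 Ω
Net reactance X = X_L − X_C = -15.55 Ω
Z = 53.30 − j15.55 Ω
|Z| = √(53.30² + 15.55²) = 55.52 Ω
∠Z = arctan(-15.55/53.30) = -16.27°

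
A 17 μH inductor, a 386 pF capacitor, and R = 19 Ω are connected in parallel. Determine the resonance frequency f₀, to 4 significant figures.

ω₀ = 1/√(LC) = 1/√(1.7e-05 × 3.86e-10) = 1.234e+07 rad/s
f₀ = ω₀/(2π) = 1.965 MHz

1.965 MHz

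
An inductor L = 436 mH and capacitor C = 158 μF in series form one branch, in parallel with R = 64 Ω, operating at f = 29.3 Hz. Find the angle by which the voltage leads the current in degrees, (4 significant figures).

54.36°

ω = 2πf = 184.1 rad/s
X_L = ωL = 80.27 Ω
X_C = 1/(ωC) = 34.38 Ω
Branch 1: Z₁ = R = 64.00 Ω
Branch 2 (series LC): Z₂ = j(X_L − X_C) = j45.89 Ω
Parallel: Z = Z₁Z₂/(Z₁+Z₂), |Z| = 37.29 Ω, ∠Z = 54.36°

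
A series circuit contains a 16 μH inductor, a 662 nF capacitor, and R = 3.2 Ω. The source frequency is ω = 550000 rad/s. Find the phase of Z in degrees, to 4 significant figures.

62.14°

X_L = ωL = 8.800 Ω
X_C = 1/(ωC) = 2.746 Ω
Net reactance X = X_L − X_C = 6.054 Ω
Z = 3.200 + j6.054 Ω
|Z| = √(3.200² + 6.054²) = 6.847 Ω
∠Z = arctan(6.054/3.200) = 62.14°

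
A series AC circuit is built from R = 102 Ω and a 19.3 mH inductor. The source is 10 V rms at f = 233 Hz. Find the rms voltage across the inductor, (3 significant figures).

2.67 V

ω = 2πf = 1464 rad/s
X_L = ωL = 28.3 Ω
Z = 102 + j28.3 Ω
|Z| = √(102² + 28.3²) = 106 Ω
I = V/|Z| = 94.5 mA
V_L = I·|Z_L| = 0.0945 × 28.3 = 2.67 V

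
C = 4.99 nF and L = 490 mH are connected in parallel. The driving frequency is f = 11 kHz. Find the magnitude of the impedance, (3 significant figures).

3170 Ω

ω = 2πf = 69120 rad/s
X_L = ωL = 33900 Ω
X_C = 1/(ωC) = 2900 Ω
Parallel: admittances add. Y = 1/(jωL) + jωC
Y = (0 + j0.000315) S
|Y| = 0.000315 S → |Z| = 1/|Y| = 3170 Ω, ∠Z = −∠Y = -90.0°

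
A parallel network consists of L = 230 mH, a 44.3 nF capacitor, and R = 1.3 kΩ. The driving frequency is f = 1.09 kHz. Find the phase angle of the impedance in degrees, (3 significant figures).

23.3°

ω = 2πf = 6849 rad/s
X_L = ωL = 1580 Ω
X_C = 1/(ωC) = 3300 Ω
Parallel: admittances add. Y = 1/R + 1/(jωL) + jωC
Y = (0.000769 − j0.000331) S
|Y| = 0.000838 S → |Z| = 1/|Y| = 1190 Ω, ∠Z = −∠Y = 23.3°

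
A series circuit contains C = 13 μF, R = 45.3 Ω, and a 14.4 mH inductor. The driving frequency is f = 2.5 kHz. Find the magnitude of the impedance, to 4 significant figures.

ω = 2πf = 15710 rad/s
X_L = ωL = 226.2 Ω
X_C = 1/(ωC) = 4.897 Ω
Net reactance X = X_L − X_C = 221.3 Ω
Z = 45.30 + j221.3 Ω
|Z| = √(45.30² + 221.3²) = 225.9 Ω

225.9 Ω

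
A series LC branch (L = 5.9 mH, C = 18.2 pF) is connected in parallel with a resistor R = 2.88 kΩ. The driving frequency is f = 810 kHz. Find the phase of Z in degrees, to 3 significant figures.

8.52°

ω = 2πf = 5.089e+06 rad/s
X_L = ωL = 30000 Ω
X_C = 1/(ωC) = 10800 Ω
Branch 1: Z₁ = R = 2880 Ω
Branch 2 (series LC): Z₂ = j(X_L − X_C) = j19200 Ω
Parallel: Z = Z₁Z₂/(Z₁+Z₂), |Z| = 2850 Ω, ∠Z = 8.52°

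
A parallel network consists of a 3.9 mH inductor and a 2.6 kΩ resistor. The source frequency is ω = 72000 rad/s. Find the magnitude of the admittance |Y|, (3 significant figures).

X_L = ωL = 281 Ω
Parallel: admittances add. Y = 1/R + 1/(jωL)
Y = (0.000385 − j0.00356) S
|Y| = 0.00358 S → |Z| = 1/|Y| = 279 Ω, ∠Z = −∠Y = 83.8°

3.58 mS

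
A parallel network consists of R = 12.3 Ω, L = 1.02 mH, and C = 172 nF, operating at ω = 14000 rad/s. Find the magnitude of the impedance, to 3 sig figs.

X_L = ωL = 14.3 Ω
X_C = 1/(ωC) = 415 Ω
Parallel: admittances add. Y = 1/R + 1/(jωL) + jωC
Y = (0.0813 − j0.0676) S
|Y| = 0.106 S → |Z| = 1/|Y| = 9.46 Ω, ∠Z = −∠Y = 39.8°

9.46 Ω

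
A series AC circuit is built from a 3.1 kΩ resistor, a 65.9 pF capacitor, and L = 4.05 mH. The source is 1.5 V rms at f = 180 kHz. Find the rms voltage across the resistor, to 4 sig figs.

ω = 2πf = 1.131e+06 rad/s
X_L = ωL = 4580 Ω
X_C = 1/(ωC) = 13420 Ω
Net reactance X = X_L − X_C = -8837 Ω
Z = 3100 − j8837 Ω
|Z| = √(3100² + 8837²) = 9365 Ω
I = V/|Z| = 160.2 μA
V_R = I·|Z_R| = 0.0001602 × 3100 = 0.4965 V

0.4965 V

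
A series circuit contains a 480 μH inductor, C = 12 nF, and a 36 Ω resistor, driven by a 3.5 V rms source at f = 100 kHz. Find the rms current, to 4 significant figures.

20.26 mA

ω = 2πf = 628300 rad/s
X_L = ωL = 301.6 Ω
X_C = 1/(ωC) = 132.6 Ω
Net reactance X = X_L − X_C = 169.0 Ω
Z = 36.00 + j169.0 Ω
|Z| = √(36.00² + 169.0²) = 172.8 Ω
I = V/|Z| = 3.5/172.8 = 20.26 mA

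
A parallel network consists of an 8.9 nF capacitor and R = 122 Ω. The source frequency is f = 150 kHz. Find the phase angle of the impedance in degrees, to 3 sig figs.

-45.7°

ω = 2πf = 942500 rad/s
X_C = 1/(ωC) = 119 Ω
Parallel: admittances add. Y = 1/R + jωC
Y = (0.00820 + j0.00839) S
|Y| = 0.0117 S → |Z| = 1/|Y| = 85.3 Ω, ∠Z = −∠Y = -45.7°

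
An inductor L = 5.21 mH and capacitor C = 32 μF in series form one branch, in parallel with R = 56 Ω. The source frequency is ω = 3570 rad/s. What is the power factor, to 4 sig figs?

0.1732

X_L = ωL = 18.60 Ω
X_C = 1/(ωC) = 8.754 Ω
Branch 1: Z₁ = R = 56.00 Ω
Branch 2 (series LC): Z₂ = j(X_L − X_C) = j9.846 Ω
Parallel: Z = Z₁Z₂/(Z₁+Z₂), |Z| = 9.697 Ω, ∠Z = 80.03°
cos φ = cos(80.03°) = 0.1732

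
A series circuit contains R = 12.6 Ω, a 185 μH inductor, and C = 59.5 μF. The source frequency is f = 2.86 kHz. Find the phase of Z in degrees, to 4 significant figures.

10.74°

ω = 2πf = 17970 rad/s
X_L = ωL = 3.324 Ω
X_C = 1/(ωC) = 0.9353 Ω
Net reactance X = X_L − X_C = 2.389 Ω
Z = 12.60 + j2.389 Ω
|Z| = √(12.60² + 2.389²) = 12.82 Ω
∠Z = arctan(2.389/12.60) = 10.74°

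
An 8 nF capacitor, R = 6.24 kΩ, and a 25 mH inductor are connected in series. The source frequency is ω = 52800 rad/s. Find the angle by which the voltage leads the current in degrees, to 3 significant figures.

-9.53°

X_L = ωL = 1320 Ω
X_C = 1/(ωC) = 2370 Ω
Net reactance X = X_L − X_C = -1050 Ω
Z = 6240 − j1050 Ω
|Z| = √(6240² + 1050²) = 6330 Ω
∠Z = arctan(-1050/6240) = -9.53°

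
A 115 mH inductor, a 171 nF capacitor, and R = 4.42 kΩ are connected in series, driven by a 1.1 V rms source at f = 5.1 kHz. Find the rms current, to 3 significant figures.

ω = 2πf = 32040 rad/s
X_L = ωL = 3690 Ω
X_C = 1/(ωC) = 182 Ω
Net reactance X = X_L − X_C = 3500 Ω
Z = 4420 + j3500 Ω
|Z| = √(4420² + 3500²) = 5640 Ω
I = V/|Z| = 1.1/5640 = 195 μA

195 μA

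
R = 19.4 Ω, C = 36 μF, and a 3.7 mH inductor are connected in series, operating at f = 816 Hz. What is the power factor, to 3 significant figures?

ω = 2πf = 5127 rad/s
X_L = ωL = 19.0 Ω
X_C = 1/(ωC) = 5.42 Ω
Net reactance X = X_L − X_C = 13.6 Ω
Z = 19.4 + j13.6 Ω
|Z| = √(19.4² + 13.6²) = 23.7 Ω
∠Z = arctan(13.6/19.4) = 34.9°
cos φ = cos(34.9°) = 0.820

0.820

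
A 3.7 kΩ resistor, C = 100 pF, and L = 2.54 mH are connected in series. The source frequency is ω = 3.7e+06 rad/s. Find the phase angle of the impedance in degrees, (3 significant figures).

X_L = ωL = 9400 Ω
X_C = 1/(ωC) = 2700 Ω
Net reactance X = X_L − X_C = 6700 Ω
Z = 3700 + j6700 Ω
|Z| = √(3700² + 6700²) = 7650 Ω
∠Z = arctan(6700/3700) = 61.1°

61.1°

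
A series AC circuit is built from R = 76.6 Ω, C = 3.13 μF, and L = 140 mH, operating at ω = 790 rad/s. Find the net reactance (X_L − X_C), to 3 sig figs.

X_L = ωL = 111 Ω
X_C = 1/(ωC) = 404 Ω
X = 111 − 404 = -294 Ω

-294 Ω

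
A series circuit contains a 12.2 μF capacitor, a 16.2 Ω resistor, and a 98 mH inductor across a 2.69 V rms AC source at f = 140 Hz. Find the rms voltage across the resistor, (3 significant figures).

ω = 2πf = 879.6 rad/s
X_L = ωL = 86.2 Ω
X_C = 1/(ωC) = 93.2 Ω
Net reactance X = X_L − X_C = -6.98 Ω
Z = 16.2 − j6.98 Ω
|Z| = √(16.2² + 6.98²) = 17.6 Ω
I = V/|Z| = 153 mA
V_R = I·|Z_R| = 0.153 × 16.2 = 2.47 V

2.47 V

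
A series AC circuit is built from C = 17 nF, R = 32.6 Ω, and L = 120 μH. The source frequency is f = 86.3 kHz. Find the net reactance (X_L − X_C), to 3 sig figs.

-43.4 Ω

ω = 2πf = 542200 rad/s
X_L = ωL = 65.1 Ω
X_C = 1/(ωC) = 108 Ω
X = 65.1 − 108 = -43.4 Ω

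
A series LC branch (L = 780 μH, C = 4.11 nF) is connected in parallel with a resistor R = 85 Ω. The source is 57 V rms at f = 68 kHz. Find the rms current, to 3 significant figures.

713 mA

ω = 2πf = 427300 rad/s
X_L = ωL = 333 Ω
X_C = 1/(ωC) = 569 Ω
Branch 1: Z₁ = R = 85.0 Ω
Branch 2 (series LC): Z₂ = j(X_L − X_C) = −j236 Ω
Parallel: Z = Z₁Z₂/(Z₁+Z₂), |Z| = 80.0 Ω, ∠Z = -19.8°
I = V/|Z| = 57/80.0 = 713 mA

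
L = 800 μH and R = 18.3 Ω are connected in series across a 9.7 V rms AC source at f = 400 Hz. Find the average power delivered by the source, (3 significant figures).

5.08 W

ω = 2πf = 2513 rad/s
X_L = ωL = 2.01 Ω
Z = 18.3 + j2.01 Ω
|Z| = √(18.3² + 2.01²) = 18.4 Ω
∠Z = arctan(2.01/18.3) = 6.27°
I = V/|Z| = 527 mA
P = VI cos φ = 9.7 × 0.527 × cos(6.27°) = 5.08 W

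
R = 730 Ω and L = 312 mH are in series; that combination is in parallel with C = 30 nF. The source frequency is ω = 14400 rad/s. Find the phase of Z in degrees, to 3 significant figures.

-80.7°

X_L = ωL = 4490 Ω
X_C = 1/(ωC) = 2310 Ω
Branch 1 (R+jX_L): Z₁ = 730 + j4490 Ω, |Z₁| = 4550 Ω
Branch 2 (−jX_C): Z₂ = −j2310 Ω
Parallel: Z = Z₁Z₂/(Z₁+Z₂), |Z| = 4590 Ω, ∠Z = -80.7°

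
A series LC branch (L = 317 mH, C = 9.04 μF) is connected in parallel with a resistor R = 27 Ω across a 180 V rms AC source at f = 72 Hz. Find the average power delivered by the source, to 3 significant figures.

1.20 kW

ω = 2πf = 452.4 rad/s
X_L = ωL = 143 Ω
X_C = 1/(ωC) = 245 Ω
Branch 1: Z₁ = R = 27.0 Ω
Branch 2 (series LC): Z₂ = j(X_L − X_C) = −j101 Ω
Parallel: Z = Z₁Z₂/(Z₁+Z₂), |Z| = 26.1 Ω, ∠Z = -15.0°
I = V/|Z| = 6.90 A
P = VI cos φ = 180 × 6.90 × cos(-15.0°) = 1.20 kW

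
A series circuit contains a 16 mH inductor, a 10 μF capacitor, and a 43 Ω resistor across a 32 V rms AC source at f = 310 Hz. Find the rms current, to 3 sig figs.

ω = 2πf = 1948 rad/s
X_L = ωL = 31.2 Ω
X_C = 1/(ωC) = 51.3 Ω
Net reactance X = X_L − X_C = -20.2 Ω
Z = 43.0 − j20.2 Ω
|Z| = √(43.0² + 20.2²) = 47.5 Ω
I = V/|Z| = 32/47.5 = 674 mA

674 mA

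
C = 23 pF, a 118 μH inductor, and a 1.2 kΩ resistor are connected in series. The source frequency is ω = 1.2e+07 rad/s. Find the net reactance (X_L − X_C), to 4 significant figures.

-2207 Ω

X_L = ωL = 1416 Ω
X_C = 1/(ωC) = 3623 Ω
X = 1416 − 3623 = -2207 Ω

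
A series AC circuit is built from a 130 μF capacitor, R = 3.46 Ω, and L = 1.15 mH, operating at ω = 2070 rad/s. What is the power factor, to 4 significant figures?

X_L = ωL = 2.381 Ω
X_C = 1/(ωC) = 3.716 Ω
Net reactance X = X_L − X_C = -1.336 Ω
Z = 3.460 − j1.336 Ω
|Z| = √(3.460² + 1.336²) = 3.709 Ω
∠Z = arctan(-1.336/3.460) = -21.11°
cos φ = cos(-21.11°) = 0.9329

0.9329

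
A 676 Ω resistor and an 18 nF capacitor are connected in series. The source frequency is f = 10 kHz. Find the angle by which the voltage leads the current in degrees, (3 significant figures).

ω = 2πf = 62830 rad/s
X_C = 1/(ωC) = 884 Ω
Z = 676 − j884 Ω
|Z| = √(676² + 884²) = 1110 Ω
∠Z = arctan(-884/676) = -52.6°

-52.6°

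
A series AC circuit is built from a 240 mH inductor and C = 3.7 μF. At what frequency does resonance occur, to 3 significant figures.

169 Hz

ω₀ = 1/√(LC) = 1/√(0.24 × 3.7e-06) = 1061 rad/s
f₀ = ω₀/(2π) = 169 Hz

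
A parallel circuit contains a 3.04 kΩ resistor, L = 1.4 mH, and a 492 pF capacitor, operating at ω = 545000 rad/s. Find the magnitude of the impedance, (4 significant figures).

X_L = ωL = 763.0 Ω
X_C = 1/(ωC) = 3729 Ω
Parallel: admittances add. Y = 1/R + 1/(jωL) + jωC
Y = (0.0003289 − j0.001042) S
|Y| = 0.001093 S → |Z| = 1/|Y| = 914.8 Ω, ∠Z = −∠Y = 72.49°

914.8 Ω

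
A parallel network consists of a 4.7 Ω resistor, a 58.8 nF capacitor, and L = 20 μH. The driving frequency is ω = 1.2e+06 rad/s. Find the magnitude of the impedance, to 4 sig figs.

X_L = ωL = 24.00 Ω
X_C = 1/(ωC) = 14.17 Ω
Parallel: admittances add. Y = 1/R + 1/(jωL) + jωC
Y = (0.2128 + j0.02889) S
|Y| = 0.2147 S → |Z| = 1/|Y| = 4.657 Ω, ∠Z = −∠Y = -7.733°

4.657 Ω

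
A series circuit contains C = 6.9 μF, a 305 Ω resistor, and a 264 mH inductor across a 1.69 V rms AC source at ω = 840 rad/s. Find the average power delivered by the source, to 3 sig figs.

X_L = ωL = 222 Ω
X_C = 1/(ωC) = 173 Ω
Net reactance X = X_L − X_C = 49.2 Ω
Z = 305 + j49.2 Ω
|Z| = √(305² + 49.2²) = 309 Ω
∠Z = arctan(49.2/305) = 9.17°
I = V/|Z| = 5.47 mA
P = VI cos φ = 1.69 × 0.00547 × cos(9.17°) = 9.13 mW

9.13 mW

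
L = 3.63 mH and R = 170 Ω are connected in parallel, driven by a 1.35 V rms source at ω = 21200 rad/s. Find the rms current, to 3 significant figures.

X_L = ωL = 77.0 Ω
Parallel: admittances add. Y = 1/R + 1/(jωL)
Y = (0.00588 − j0.0130) S
|Y| = 0.0143 S → |Z| = 1/|Y| = 70.1 Ω, ∠Z = −∠Y = 65.6°
I = V/|Z| = 1.35/70.1 = 19.3 mA

19.3 mA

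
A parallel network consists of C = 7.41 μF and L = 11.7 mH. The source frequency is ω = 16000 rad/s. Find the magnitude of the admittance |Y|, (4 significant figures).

113.2 mS

X_L = ωL = 187.2 Ω
X_C = 1/(ωC) = 8.435 Ω
Parallel: admittances add. Y = 1/(jωL) + jωC
Y = (0 + j0.1132) S
|Y| = 0.1132 S → |Z| = 1/|Y| = 8.833 Ω, ∠Z = −∠Y = -90.00°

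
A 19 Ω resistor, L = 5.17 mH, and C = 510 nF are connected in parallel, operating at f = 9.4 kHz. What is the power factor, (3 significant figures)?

0.891

ω = 2πf = 59060 rad/s
X_L = ωL = 305 Ω
X_C = 1/(ωC) = 33.2 Ω
Parallel: admittances add. Y = 1/R + 1/(jωL) + jωC
Y = (0.0526 + j0.0268) S
|Y| = 0.0591 S → |Z| = 1/|Y| = 16.9 Ω, ∠Z = −∠Y = -27.0°
cos φ = cos(-27.0°) = 0.891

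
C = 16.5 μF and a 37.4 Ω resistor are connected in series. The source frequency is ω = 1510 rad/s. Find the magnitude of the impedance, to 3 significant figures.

X_C = 1/(ωC) = 40.1 Ω
Z = 37.4 − j40.1 Ω
|Z| = √(37.4² + 40.1²) = 54.9 Ω

54.9 Ω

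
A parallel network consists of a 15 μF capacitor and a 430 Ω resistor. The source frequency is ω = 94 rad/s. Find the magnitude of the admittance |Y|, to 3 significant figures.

X_C = 1/(ωC) = 709 Ω
Parallel: admittances add. Y = 1/R + jωC
Y = (0.00233 + j0.00141) S
|Y| = 0.00272 S → |Z| = 1/|Y| = 368 Ω, ∠Z = −∠Y = -31.2°

2.72 mS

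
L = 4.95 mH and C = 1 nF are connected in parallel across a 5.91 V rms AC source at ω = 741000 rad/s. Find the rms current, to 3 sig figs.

X_L = ωL = 3670 Ω
X_C = 1/(ωC) = 1350 Ω
Parallel: admittances add. Y = 1/(jωL) + jωC
Y = (0 + j0.000468) S
|Y| = 0.000468 S → |Z| = 1/|Y| = 2140 Ω, ∠Z = −∠Y = -90.0°
I = V/|Z| = 5.91/2140 = 2.77 mA

2.77 mA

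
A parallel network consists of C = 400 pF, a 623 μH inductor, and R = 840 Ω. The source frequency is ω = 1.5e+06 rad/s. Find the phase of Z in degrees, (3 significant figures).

21.5°

X_L = ωL = 934 Ω
X_C = 1/(ωC) = 1670 Ω
Parallel: admittances add. Y = 1/R + 1/(jωL) + jωC
Y = (0.00119 − j0.000470) S
|Y| = 0.00128 S → |Z| = 1/|Y| = 781 Ω, ∠Z = −∠Y = 21.5°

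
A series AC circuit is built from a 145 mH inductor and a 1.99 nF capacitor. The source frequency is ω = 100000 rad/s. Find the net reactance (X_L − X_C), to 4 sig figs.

9475 Ω

X_L = ωL = 14500 Ω
X_C = 1/(ωC) = 5025 Ω
X = 14500 − 5025 = 9475 Ω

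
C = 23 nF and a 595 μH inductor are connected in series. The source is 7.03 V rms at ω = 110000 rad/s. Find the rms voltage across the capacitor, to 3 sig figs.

X_L = ωL = 65.5 Ω
X_C = 1/(ωC) = 395 Ω
Net reactance X = X_L − X_C = -330 Ω
Z = − j330 Ω
|Z| = √(0² + 330²) = 330 Ω
I = V/|Z| = 21.3 mA
V_C = I·|Z_C| = 0.0213 × 395 = 8.43 V

8.43 V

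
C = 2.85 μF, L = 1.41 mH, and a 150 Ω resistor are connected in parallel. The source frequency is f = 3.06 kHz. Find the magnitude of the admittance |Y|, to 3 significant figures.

ω = 2πf = 19230 rad/s
X_L = ωL = 27.1 Ω
X_C = 1/(ωC) = 18.2 Ω
Parallel: admittances add. Y = 1/R + 1/(jωL) + jωC
Y = (0.00667 + j0.0179) S
|Y| = 0.0191 S → |Z| = 1/|Y| = 52.3 Ω, ∠Z = −∠Y = -69.6°

19.1 mS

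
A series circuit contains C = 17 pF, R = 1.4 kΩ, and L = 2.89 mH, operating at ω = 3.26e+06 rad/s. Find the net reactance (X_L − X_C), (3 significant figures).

-8620 Ω

X_L = ωL = 9420 Ω
X_C = 1/(ωC) = 18000 Ω
X = 9420 − 18000 = -8620 Ω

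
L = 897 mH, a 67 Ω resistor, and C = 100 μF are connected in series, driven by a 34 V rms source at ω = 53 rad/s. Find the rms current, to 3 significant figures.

X_L = ωL = 47.5 Ω
X_C = 1/(ωC) = 189 Ω
Net reactance X = X_L − X_C = -141 Ω
Z = 67.0 − j141 Ω
|Z| = √(67.0² + 141²) = 156 Ω
I = V/|Z| = 34/156 = 218 mA

218 mA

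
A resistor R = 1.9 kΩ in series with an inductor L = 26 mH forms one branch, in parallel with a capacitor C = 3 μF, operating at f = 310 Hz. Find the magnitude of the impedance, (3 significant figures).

ω = 2πf = 1948 rad/s
X_L = ωL = 50.6 Ω
X_C = 1/(ωC) = 171 Ω
Branch 1 (R+jX_L): Z₁ = 1900 + j50.6 Ω, |Z₁| = 1900 Ω
Branch 2 (−jX_C): Z₂ = −j171 Ω
Parallel: Z = Z₁Z₂/(Z₁+Z₂), |Z| = 171 Ω, ∠Z = -84.8°

171 Ω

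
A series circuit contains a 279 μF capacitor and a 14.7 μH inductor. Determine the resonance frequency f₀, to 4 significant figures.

2.485 kHz

ω₀ = 1/√(LC) = 1/√(1.47e-05 × 0.000279) = 15610 rad/s
f₀ = ω₀/(2π) = 2.485 kHz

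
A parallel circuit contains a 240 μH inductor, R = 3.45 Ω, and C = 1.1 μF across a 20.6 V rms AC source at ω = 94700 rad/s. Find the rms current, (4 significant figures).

X_L = ωL = 22.73 Ω
X_C = 1/(ωC) = 9.600 Ω
Parallel: admittances add. Y = 1/R + 1/(jωL) + jωC
Y = (0.2899 + j0.06017) S
|Y| = 0.2960 S → |Z| = 1/|Y| = 3.378 Ω, ∠Z = −∠Y = -11.73°
I = V/|Z| = 20.6/3.378 = 6.098 A

6.098 A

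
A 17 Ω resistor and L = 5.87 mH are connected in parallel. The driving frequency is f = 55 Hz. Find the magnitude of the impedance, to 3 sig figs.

ω = 2πf = 345.6 rad/s
X_L = ωL = 2.03 Ω
Parallel: admittances add. Y = 1/R + 1/(jωL)
Y = (0.0588 − j0.493) S
|Y| = 0.496 S → |Z| = 1/|Y| = 2.01 Ω, ∠Z = −∠Y = 83.2°

2.01 Ω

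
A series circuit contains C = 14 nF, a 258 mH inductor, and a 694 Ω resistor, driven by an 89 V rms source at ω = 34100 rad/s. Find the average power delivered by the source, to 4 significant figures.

121.0 mW

X_L = ωL = 8798 Ω
X_C = 1/(ωC) = 2095 Ω
Net reactance X = X_L − X_C = 6703 Ω
Z = 694.0 + j6703 Ω
|Z| = √(694.0² + 6703²) = 6739 Ω
∠Z = arctan(6703/694.0) = 84.09°
I = V/|Z| = 13.21 mA
P = VI cos φ = 89 × 0.01321 × cos(84.09°) = 121.0 mW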